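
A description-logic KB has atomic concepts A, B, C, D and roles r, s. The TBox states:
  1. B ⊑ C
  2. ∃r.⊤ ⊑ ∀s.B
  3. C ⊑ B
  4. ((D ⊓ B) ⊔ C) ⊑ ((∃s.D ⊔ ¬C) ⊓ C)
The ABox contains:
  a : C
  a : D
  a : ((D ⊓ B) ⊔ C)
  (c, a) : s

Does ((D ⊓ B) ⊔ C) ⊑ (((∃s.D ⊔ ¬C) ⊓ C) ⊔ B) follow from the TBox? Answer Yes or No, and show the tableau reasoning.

Yes

1. ((D ⊓ B) ⊔ C) ⊑ (((∃s.D ⊔ ¬C) ⊓ C) ⊔ B)  ⇔  (((D ⊓ B) ⊔ C) ⊓ (((∀s.¬D ⊓ C) ⊔ ¬C) ⊓ ¬B)) unsat w.r.t. T
   all branches close; clash {B, ¬B} at x₀
2. Hence ((D ⊓ B) ⊔ C) ⊑ (((∃s.D ⊔ ¬C) ⊓ C) ⊔ B): entailed.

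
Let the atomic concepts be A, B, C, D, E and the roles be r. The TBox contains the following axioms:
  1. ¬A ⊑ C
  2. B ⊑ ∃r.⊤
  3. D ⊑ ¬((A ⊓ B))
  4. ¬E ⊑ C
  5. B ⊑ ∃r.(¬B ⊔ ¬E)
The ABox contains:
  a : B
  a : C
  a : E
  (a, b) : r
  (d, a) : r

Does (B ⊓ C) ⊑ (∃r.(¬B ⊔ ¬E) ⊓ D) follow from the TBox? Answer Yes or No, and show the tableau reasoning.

1. (B ⊓ C) ⊑ (∃r.(¬B ⊔ ¬E) ⊓ D)  ⇔  ((B ⊓ C) ⊓ (∀r.(B ⊓ E) ⊔ ¬D)) unsat w.r.t. T
   apply at x₀: B⊑∃r.⊤; B⊑∃r.(¬B ⊔ ¬E)
   open: L(x₀) ⊇ {B, C, ¬D, ∃r.(¬B ⊔ ¬E), ∃r.⊤} (+ ∃-successors)
2. Hence (B ⊓ C) ⊑ (∃r.(¬B ⊔ ¬E) ⊓ D): not entailed.

No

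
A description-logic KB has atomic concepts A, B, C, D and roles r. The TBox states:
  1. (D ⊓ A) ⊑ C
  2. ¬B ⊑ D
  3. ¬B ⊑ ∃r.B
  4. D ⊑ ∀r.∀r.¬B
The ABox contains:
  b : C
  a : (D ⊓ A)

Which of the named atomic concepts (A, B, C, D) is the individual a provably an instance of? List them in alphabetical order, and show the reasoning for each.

1. a : A?  L(a) = {(D ⊓ A)} ∪ {¬A}
   clash {A, ¬A} at a — a ∈ A
2. a : B?  L(a) = {(D ⊓ A)} ∪ {¬B}
   apply at a: (D ⊓ A)⊑C; ¬B⊑∃r.B; D⊑∀r.∀r.¬B
   open: L(a) ⊇ {A, C, D, ¬B, ∀r.∀r.¬B, …} (+ ∃-successors) — a ∉ B possible
3. a : C?  L(a) = {(D ⊓ A)} ∪ {¬C}
   clash {C, ¬C} at a — a ∈ C
4. a : D?  L(a) = {(D ⊓ A)} ∪ {¬D}
   clash {D, ¬D} at a — a ∈ D
5. Entailed for a: {A, C, D}

{A, C, D}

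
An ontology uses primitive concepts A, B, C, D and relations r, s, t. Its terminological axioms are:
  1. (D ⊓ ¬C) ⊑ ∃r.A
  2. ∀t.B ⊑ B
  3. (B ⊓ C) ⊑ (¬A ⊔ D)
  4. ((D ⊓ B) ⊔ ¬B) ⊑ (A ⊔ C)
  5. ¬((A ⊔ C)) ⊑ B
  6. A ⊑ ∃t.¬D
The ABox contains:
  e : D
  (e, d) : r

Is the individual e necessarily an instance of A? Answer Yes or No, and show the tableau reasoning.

1. e : A?  L(e) = {D} ∪ {¬A}
   open: L(e) ⊇ {C, D, ¬A, ¬B, ∃t.¬B} (+ ∃-successors) — e ∉ A possible
2. Hence e : A: not entailed.

No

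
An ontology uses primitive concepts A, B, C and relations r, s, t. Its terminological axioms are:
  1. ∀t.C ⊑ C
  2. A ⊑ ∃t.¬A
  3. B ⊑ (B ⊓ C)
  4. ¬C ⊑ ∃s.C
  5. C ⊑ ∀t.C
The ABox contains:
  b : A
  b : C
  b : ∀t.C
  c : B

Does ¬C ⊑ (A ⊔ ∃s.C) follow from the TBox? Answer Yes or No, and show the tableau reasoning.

1. ¬C ⊑ (A ⊔ ∃s.C)  ⇔  (¬C ⊓ (¬A ⊓ ∀s.¬C)) unsat w.r.t. T
   all branches close; clash {C, ¬C} at x₀
2. Hence ¬C ⊑ (A ⊔ ∃s.C): entailed.

Yes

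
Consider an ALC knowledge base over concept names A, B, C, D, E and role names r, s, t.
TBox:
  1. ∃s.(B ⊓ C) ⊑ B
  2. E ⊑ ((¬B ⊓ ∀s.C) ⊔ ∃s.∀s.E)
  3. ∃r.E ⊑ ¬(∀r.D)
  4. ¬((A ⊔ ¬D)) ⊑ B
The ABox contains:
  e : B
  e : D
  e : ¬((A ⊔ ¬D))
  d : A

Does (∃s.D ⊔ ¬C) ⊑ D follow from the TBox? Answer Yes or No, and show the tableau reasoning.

1. (∃s.D ⊔ ¬C) ⊑ D  ⇔  ((∃s.D ⊔ ¬C) ⊓ ¬D) unsat w.r.t. T
   open: L(x₀) ⊇ {¬D, ¬E, ∀r.¬E, ∀s.(¬B ⊔ ¬C), ∃s.D} (+ ∃-successors)
2. Hence (∃s.D ⊔ ¬C) ⊑ D: not entailed.

No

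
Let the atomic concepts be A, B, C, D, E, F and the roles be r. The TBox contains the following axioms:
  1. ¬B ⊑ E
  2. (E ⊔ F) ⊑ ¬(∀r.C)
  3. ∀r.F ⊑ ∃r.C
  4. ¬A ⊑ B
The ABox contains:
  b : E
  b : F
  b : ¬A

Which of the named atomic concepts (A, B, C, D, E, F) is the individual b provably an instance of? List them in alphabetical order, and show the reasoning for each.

1. b : A?  L(b) = {E, F, ¬A} ∪ {¬A}
   apply at b: ¬A⊑B
   open: L(b) ⊇ {B, E, F, ¬A, ∃r.¬C, …} (+ ∃-successors) — b ∉ A possible
2. b : B?  L(b) = {E, F, ¬A} ∪ {¬B}
   clash {B, ¬B} at b — b ∈ B
3. b : C?  L(b) = {E, F, ¬A} ∪ {¬C}
   apply at b: ¬A⊑B
   open: L(b) ⊇ {B, E, F, ¬A, ¬C, …} (+ ∃-successors) — b ∉ C possible
4. b : D?  L(b) = {E, F, ¬A} ∪ {¬D}
   apply at b: ¬A⊑B
   open: L(b) ⊇ {B, E, F, ¬A, ¬D, …} (+ ∃-successors) — b ∉ D possible
5. b : E?  L(b) = {E, F, ¬A} ∪ {¬E}
   clash {E, ¬E} at b — b ∈ E
6. b : F?  L(b) = {E, F, ¬A} ∪ {¬F}
   clash {F, ¬F} at b — b ∈ F
7. Entailed for b: {B, E, F}

{B, E, F}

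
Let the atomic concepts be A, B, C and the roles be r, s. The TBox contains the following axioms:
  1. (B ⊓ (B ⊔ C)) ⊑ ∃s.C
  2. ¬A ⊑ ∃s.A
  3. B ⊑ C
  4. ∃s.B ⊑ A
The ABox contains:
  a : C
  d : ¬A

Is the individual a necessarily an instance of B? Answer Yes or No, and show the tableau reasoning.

1. a : B?  L(a) = {C} ∪ {¬B}
   open: L(a) ⊇ {A, C, ¬B} — a ∉ B possible
2. Hence a : B: not entailed.

No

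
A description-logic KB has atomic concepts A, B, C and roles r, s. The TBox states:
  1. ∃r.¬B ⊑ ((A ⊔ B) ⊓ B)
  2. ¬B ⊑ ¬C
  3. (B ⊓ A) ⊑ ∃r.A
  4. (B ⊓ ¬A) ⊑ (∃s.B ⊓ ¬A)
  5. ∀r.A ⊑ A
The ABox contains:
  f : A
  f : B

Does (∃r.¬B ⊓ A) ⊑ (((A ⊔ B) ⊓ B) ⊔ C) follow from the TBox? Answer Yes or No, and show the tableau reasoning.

Yes

1. (∃r.¬B ⊓ A) ⊑ (((A ⊔ B) ⊓ B) ⊔ C)  ⇔  ((∃r.¬B ⊓ A) ⊓ (((¬A ⊓ ¬B) ⊔ ¬B) ⊓ ¬C)) unsat w.r.t. T
   all branches close; clash {A, ¬A} at x₀
2. Hence (∃r.¬B ⊓ A) ⊑ (((A ⊔ B) ⊓ B) ⊔ C): entailed.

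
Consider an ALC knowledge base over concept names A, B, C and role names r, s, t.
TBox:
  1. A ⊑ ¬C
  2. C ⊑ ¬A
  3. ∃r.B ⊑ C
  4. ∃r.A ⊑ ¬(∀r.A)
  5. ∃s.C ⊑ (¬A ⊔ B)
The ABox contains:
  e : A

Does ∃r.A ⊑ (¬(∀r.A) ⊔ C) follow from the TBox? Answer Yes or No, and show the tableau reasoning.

1. ∃r.A ⊑ (¬(∀r.A) ⊔ C)  ⇔  (∃r.A ⊓ (∀r.A ⊓ ¬C)) unsat w.r.t. T
   all branches close; clash {C, ¬C} at x₀
2. Hence ∃r.A ⊑ (¬(∀r.A) ⊔ C): entailed.

Yes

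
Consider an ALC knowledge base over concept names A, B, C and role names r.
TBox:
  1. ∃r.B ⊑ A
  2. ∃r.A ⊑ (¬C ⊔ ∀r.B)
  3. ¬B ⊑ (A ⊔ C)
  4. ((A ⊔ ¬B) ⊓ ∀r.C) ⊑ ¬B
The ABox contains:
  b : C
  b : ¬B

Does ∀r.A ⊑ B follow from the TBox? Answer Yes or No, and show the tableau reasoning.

No

1. ∀r.A ⊑ B  ⇔  (∀r.A ⊓ ¬B) unsat w.r.t. T
   apply at x₀: ¬B⊑(A ⊔ C)
   open: L(x₀) ⊇ {A, ¬B, ∀r.A, ∀r.¬A}
2. Hence ∀r.A ⊑ B: not entailed.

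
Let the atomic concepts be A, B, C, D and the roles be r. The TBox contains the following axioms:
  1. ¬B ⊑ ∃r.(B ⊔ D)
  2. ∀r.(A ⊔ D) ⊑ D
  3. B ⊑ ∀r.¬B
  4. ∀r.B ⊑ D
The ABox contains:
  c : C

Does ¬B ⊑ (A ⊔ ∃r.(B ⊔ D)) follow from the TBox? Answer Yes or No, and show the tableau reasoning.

1. ¬B ⊑ (A ⊔ ∃r.(B ⊔ D))  ⇔  (¬B ⊓ (¬A ⊓ ∀r.(¬B ⊓ ¬D))) unsat w.r.t. T
   all branches close; clash {D, ¬D} at an ∃-successor
2. Hence ¬B ⊑ (A ⊔ ∃r.(B ⊔ D)): entailed.

Yes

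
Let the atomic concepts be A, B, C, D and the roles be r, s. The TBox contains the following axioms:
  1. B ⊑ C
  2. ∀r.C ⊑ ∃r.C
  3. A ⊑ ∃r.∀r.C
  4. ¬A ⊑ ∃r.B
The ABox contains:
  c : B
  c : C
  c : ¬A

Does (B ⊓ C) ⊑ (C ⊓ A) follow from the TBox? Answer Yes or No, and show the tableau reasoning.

No

1. (B ⊓ C) ⊑ (C ⊓ A)  ⇔  ((B ⊓ C) ⊓ (¬C ⊔ ¬A)) unsat w.r.t. T
   open: L(x₀) ⊇ {B, C, ¬A, ∃r.B, ∃r.¬C} (+ ∃-successors)
2. Hence (B ⊓ C) ⊑ (C ⊓ A): not entailed.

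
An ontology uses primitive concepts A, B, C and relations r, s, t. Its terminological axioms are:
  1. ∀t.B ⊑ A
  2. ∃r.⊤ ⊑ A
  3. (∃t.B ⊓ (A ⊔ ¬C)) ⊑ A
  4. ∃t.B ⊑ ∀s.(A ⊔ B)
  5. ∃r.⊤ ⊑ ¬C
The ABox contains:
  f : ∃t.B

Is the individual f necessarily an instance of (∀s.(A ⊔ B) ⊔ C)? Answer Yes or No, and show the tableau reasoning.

1. f : (∀s.(A ⊔ B) ⊔ C)?  L(f) = {∃t.B} ∪ {(∃s.(¬A ⊓ ¬B) ⊓ ¬C)}
   clash {B, ¬B} at an ∃-successor — f ∈ (∀s.(A ⊔ B) ⊔ C)
2. Hence f : (∀s.(A ⊔ B) ⊔ C): entailed.

Yes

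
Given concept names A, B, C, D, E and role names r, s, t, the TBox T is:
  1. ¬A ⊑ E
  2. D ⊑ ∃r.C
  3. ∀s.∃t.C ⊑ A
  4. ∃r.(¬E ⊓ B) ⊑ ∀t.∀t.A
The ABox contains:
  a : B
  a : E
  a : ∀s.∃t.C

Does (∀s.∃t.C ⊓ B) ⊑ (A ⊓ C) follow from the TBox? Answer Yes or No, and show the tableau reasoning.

1. (∀s.∃t.C ⊓ B) ⊑ (A ⊓ C)  ⇔  ((∀s.∃t.C ⊓ B) ⊓ (¬A ⊔ ¬C)) unsat w.r.t. T
   apply at x₀: ∀s.∃t.C⊑A
   open: L(x₀) ⊇ {A, B, ¬C, ¬D, ∀r.(E ⊔ ¬B), …}
2. Hence (∀s.∃t.C ⊓ B) ⊑ (A ⊓ C): not entailed.

No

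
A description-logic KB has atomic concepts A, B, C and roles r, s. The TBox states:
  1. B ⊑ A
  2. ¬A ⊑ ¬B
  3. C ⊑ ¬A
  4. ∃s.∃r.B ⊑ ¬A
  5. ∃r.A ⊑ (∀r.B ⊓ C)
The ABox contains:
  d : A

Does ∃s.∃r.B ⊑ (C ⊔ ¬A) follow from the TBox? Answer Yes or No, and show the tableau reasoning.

1. ∃s.∃r.B ⊑ (C ⊔ ¬A)  ⇔  (∃s.∃r.B ⊓ (¬C ⊓ A)) unsat w.r.t. T
   all branches close; clash {C, ¬C} at x₀
2. Hence ∃s.∃r.B ⊑ (C ⊔ ¬A): entailed.

Yes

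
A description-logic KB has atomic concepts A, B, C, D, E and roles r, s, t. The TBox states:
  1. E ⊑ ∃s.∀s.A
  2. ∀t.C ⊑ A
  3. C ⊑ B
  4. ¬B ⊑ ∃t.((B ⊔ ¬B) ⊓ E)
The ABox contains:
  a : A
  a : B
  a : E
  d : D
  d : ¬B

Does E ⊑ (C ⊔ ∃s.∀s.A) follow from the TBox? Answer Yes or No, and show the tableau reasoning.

1. E ⊑ (C ⊔ ∃s.∀s.A)  ⇔  (E ⊓ (¬C ⊓ ∀s.∃s.¬A)) unsat w.r.t. T
   all branches close; clash {A, ¬A} at an ∃-successor
2. Hence E ⊑ (C ⊔ ∃s.∀s.A): entailed.

Yes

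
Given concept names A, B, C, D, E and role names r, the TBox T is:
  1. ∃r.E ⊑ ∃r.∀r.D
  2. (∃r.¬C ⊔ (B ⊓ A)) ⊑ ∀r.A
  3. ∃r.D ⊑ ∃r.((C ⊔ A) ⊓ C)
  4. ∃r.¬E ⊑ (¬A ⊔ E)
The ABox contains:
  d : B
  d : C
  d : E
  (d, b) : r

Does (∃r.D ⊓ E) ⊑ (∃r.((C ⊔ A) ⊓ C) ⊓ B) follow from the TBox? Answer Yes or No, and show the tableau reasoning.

No

1. (∃r.D ⊓ E) ⊑ (∃r.((C ⊔ A) ⊓ C) ⊓ B)  ⇔  ((∃r.D ⊓ E) ⊓ (∀r.((¬C ⊓ ¬A) ⊔ ¬C) ⊔ ¬B)) unsat w.r.t. T
   apply at x₀: ∃r.D⊑∃r.((C ⊔ A) ⊓ C)
   open: L(x₀) ⊇ {E, ¬B, ∀r.C, ∀r.E, ∃r.((C ⊔ A) ⊓ C), …} (+ ∃-successors)
2. Hence (∃r.D ⊓ E) ⊑ (∃r.((C ⊔ A) ⊓ C) ⊓ B): not entailed.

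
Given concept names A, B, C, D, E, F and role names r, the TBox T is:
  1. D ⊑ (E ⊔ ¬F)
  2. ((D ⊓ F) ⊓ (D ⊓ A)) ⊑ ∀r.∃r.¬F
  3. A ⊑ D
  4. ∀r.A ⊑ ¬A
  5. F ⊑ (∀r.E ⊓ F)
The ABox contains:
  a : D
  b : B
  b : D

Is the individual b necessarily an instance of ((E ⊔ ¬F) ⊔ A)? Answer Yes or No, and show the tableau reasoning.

Yes

1. b : ((E ⊔ ¬F) ⊔ A)?  L(b) = {B, D} ∪ {((¬E ⊓ F) ⊓ ¬A)}
   clash {F, ¬F} at b — b ∈ ((E ⊔ ¬F) ⊔ A)
2. Hence b : ((E ⊔ ¬F) ⊔ A): entailed.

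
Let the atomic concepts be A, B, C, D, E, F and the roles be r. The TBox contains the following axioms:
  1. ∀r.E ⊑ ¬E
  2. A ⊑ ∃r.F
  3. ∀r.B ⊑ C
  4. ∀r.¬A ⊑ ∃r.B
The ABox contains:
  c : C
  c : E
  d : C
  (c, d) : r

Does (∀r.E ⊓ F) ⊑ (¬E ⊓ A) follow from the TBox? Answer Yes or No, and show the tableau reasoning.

1. (∀r.E ⊓ F) ⊑ (¬E ⊓ A)  ⇔  ((∀r.E ⊓ F) ⊓ (E ⊔ ¬A)) unsat w.r.t. T
   apply at x₀: ∀r.E⊑¬E
   open: L(x₀) ⊇ {F, ¬A, ¬E, ∀r.E, ∃r.A, …} (+ ∃-successors)
2. Hence (∀r.E ⊓ F) ⊑ (¬E ⊓ A): not entailed.

No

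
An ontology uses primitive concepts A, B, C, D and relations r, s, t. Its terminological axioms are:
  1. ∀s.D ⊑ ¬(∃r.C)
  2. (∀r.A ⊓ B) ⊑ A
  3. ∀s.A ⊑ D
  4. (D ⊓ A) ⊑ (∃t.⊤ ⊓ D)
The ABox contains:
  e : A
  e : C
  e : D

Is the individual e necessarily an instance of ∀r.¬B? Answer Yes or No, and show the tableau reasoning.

1. e : ∀r.¬B?  L(e) = {A, C, D} ∪ {∃r.B}
   open: L(e) ⊇ {A, C, D, ∃r.B, ∃s.¬D, …} (+ ∃-successors) — e ∉ ∀r.¬B possible
2. Hence e : ∀r.¬B: not entailed.

No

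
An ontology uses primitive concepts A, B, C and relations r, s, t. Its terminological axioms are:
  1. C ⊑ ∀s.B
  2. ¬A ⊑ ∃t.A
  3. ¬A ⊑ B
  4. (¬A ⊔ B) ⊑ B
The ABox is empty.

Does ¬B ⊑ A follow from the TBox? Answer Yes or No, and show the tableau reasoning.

Yes

1. ¬B ⊑ A  ⇔  (¬B ⊓ ¬A) unsat w.r.t. T
   all branches close; clash {B, ¬B} at x₀
2. Hence ¬B ⊑ A: entailed.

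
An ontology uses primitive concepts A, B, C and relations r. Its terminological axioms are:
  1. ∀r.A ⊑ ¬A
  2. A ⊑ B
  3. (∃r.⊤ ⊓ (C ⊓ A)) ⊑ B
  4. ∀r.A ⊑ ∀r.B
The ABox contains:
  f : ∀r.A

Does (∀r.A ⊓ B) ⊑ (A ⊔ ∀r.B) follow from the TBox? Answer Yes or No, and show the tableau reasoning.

1. (∀r.A ⊓ B) ⊑ (A ⊔ ∀r.B)  ⇔  ((∀r.A ⊓ B) ⊓ (¬A ⊓ ∃r.¬B)) unsat w.r.t. T
   all branches close; clash {B, ¬B} at an ∃-successor
2. Hence (∀r.A ⊓ B) ⊑ (A ⊔ ∀r.B): entailed.

Yes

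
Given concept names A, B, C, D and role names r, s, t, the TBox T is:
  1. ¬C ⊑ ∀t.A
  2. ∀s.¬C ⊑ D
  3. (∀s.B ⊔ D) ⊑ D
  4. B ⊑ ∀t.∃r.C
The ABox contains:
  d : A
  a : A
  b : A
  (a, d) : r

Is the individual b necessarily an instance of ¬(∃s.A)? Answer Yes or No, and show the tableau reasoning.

1. b : ¬(∃s.A)?  L(b) = {A} ∪ {∃s.A}
   open: L(b) ⊇ {A, C, ¬B, ¬D, ∃s.A, …} (+ ∃-successors) — b ∉ ¬(∃s.A) possible
2. Hence b : ¬(∃s.A): not entailed.

No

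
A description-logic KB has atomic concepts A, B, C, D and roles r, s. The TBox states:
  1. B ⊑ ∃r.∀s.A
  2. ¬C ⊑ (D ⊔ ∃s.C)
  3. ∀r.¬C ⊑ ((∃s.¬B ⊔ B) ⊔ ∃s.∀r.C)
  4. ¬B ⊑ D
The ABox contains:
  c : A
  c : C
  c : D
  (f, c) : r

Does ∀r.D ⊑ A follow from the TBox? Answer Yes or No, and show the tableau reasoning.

No

1. ∀r.D ⊑ A  ⇔  (∀r.D ⊓ ¬A) unsat w.r.t. T
   open: L(x₀) ⊇ {B, C, ¬A, ∀r.D, ∃r.C, …} (+ ∃-successors)
2. Hence ∀r.D ⊑ A: not entailed.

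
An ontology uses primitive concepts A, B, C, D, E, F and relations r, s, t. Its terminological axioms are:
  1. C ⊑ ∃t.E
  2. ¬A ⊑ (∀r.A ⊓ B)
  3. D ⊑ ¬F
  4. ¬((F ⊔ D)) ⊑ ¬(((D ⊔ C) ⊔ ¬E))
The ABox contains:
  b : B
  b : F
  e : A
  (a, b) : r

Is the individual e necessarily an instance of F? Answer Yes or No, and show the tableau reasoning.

1. e : F?  L(e) = {A} ∪ {¬F}
   open: L(e) ⊇ {A, D, ¬C, ¬F} — e ∉ F possible
2. Hence e : F: not entailed.

No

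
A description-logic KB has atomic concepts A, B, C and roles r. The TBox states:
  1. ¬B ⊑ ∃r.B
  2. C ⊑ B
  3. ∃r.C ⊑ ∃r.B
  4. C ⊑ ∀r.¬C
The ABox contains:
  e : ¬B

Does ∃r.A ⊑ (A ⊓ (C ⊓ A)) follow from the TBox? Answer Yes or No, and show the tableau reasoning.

1. ∃r.A ⊑ (A ⊓ (C ⊓ A))  ⇔  (∃r.A ⊓ (¬A ⊔ (¬C ⊔ ¬A))) unsat w.r.t. T
   open: L(x₀) ⊇ {B, ¬A, ¬C, ∀r.¬C, ∃r.A} (+ ∃-successors)
2. Hence ∃r.A ⊑ (A ⊓ (C ⊓ A)): not entailed.

No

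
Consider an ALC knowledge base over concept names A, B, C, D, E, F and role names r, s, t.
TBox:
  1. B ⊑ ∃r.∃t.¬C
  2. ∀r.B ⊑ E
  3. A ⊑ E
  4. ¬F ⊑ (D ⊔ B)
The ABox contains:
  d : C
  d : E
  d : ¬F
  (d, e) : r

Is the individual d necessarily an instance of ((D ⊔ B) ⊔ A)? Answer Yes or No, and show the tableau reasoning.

1. d : ((D ⊔ B) ⊔ A)?  L(d) = {C, E, ¬F} ∪ {((¬D ⊓ ¬B) ⊓ ¬A)}
   clash {B, ¬B} at d — d ∈ ((D ⊔ B) ⊔ A)
2. Hence d : ((D ⊔ B) ⊔ A): entailed.

Yes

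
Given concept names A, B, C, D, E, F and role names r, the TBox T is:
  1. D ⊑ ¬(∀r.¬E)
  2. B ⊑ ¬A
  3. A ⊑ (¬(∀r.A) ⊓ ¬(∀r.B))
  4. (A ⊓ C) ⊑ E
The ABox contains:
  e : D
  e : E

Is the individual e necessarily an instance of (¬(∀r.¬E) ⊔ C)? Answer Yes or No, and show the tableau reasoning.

Yes

1. e : (¬(∀r.¬E) ⊔ C)?  L(e) = {D, E} ∪ {(∀r.¬E ⊓ ¬C)}
   clash {E, ¬E} at an ∃-successor — e ∈ (¬(∀r.¬E) ⊔ C)
2. Hence e : (¬(∀r.¬E) ⊔ C): entailed.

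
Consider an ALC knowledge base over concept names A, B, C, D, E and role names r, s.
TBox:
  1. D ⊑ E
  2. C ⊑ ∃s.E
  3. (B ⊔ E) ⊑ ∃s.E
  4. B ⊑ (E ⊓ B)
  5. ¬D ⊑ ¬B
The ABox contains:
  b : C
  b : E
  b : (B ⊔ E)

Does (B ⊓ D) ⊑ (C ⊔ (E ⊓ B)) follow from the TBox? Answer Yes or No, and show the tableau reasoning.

Yes

1. (B ⊓ D) ⊑ (C ⊔ (E ⊓ B))  ⇔  ((B ⊓ D) ⊓ (¬C ⊓ (¬E ⊔ ¬B))) unsat w.r.t. T
   all branches close; clash {B, ¬B} at x₀
2. Hence (B ⊓ D) ⊑ (C ⊔ (E ⊓ B)): entailed.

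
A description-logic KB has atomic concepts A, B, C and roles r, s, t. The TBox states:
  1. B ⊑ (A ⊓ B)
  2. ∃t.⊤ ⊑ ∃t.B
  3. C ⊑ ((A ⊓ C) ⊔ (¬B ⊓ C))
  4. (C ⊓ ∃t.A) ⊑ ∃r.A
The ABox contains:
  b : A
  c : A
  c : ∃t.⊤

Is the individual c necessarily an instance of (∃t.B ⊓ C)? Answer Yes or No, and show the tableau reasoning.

1. c : (∃t.B ⊓ C)?  L(c) = {A, ∃t.⊤} ∪ {(∀t.¬B ⊔ ¬C)}
   apply at c: ∃t.⊤⊑∃t.B
   open: L(c) ⊇ {A, ¬B, ¬C, ∃t.B, ∃t.⊤} (+ ∃-successors) — c ∉ (∃t.B ⊓ C) possible
2. Hence c : (∃t.B ⊓ C): not entailed.

No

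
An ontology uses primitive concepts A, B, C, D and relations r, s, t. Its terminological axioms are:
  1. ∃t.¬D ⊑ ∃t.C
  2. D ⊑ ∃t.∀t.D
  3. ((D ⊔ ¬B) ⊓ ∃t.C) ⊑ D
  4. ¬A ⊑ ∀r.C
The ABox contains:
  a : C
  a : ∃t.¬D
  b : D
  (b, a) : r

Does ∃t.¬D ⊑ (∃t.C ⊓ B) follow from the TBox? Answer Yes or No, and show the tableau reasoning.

No

1. ∃t.¬D ⊑ (∃t.C ⊓ B)  ⇔  (∃t.¬D ⊓ (∀t.¬C ⊔ ¬B)) unsat w.r.t. T
   apply at x₀: ∃t.¬D⊑∃t.C
   open: L(x₀) ⊇ {A, D, ¬B, ∃t.C, ∃t.¬D, …} (+ ∃-successors)
2. Hence ∃t.¬D ⊑ (∃t.C ⊓ B): not entailed.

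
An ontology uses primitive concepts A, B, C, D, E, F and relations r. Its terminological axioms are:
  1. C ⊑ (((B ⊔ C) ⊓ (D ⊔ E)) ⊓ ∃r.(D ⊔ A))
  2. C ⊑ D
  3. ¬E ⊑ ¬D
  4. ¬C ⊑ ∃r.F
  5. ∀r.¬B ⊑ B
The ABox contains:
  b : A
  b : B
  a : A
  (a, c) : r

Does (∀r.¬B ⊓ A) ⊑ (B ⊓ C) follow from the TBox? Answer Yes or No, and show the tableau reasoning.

1. (∀r.¬B ⊓ A) ⊑ (B ⊓ C)  ⇔  ((∀r.¬B ⊓ A) ⊓ (¬B ⊔ ¬C)) unsat w.r.t. T
   apply at x₀: ∀r.¬B⊑B
   open: L(x₀) ⊇ {A, B, E, ¬C, ∀r.¬B, …} (+ ∃-successors)
2. Hence (∀r.¬B ⊓ A) ⊑ (B ⊓ C): not entailed.

No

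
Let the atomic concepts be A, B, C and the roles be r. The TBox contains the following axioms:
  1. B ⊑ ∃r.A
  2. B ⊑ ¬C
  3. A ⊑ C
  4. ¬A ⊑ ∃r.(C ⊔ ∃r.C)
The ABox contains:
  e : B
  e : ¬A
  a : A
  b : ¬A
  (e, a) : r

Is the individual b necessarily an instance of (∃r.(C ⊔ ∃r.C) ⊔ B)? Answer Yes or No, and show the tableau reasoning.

Yes

1. b : (∃r.(C ⊔ ∃r.C) ⊔ B)?  L(b) = {¬A} ∪ {(∀r.(¬C ⊓ ∀r.¬C) ⊓ ¬B)}
   clash {C, ¬C} at an ∃-successor — b ∈ (∃r.(C ⊔ ∃r.C) ⊔ B)
2. Hence b : (∃r.(C ⊔ ∃r.C) ⊔ B): entailed.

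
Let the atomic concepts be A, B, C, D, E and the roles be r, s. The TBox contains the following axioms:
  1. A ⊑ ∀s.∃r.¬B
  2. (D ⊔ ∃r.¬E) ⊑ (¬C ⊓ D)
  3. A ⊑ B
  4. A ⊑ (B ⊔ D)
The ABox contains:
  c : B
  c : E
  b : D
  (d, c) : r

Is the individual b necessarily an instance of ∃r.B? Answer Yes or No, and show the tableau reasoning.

1. b : ∃r.B?  L(b) = {D} ∪ {∀r.¬B}
   open: L(b) ⊇ {D, ¬A, ¬C, ∀r.¬B} — b ∉ ∃r.B possible
2. Hence b : ∃r.B: not entailed.

No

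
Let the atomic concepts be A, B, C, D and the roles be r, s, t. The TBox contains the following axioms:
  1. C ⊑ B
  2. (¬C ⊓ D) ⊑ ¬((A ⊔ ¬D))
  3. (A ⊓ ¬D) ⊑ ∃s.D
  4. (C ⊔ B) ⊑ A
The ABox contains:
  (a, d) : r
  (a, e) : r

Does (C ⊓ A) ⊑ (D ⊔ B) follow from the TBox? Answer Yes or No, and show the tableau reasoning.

1. (C ⊓ A) ⊑ (D ⊔ B)  ⇔  ((C ⊓ A) ⊓ (¬D ⊓ ¬B)) unsat w.r.t. T
   all branches close; clash {B, ¬B} at x₀
2. Hence (C ⊓ A) ⊑ (D ⊔ B): entailed.

Yes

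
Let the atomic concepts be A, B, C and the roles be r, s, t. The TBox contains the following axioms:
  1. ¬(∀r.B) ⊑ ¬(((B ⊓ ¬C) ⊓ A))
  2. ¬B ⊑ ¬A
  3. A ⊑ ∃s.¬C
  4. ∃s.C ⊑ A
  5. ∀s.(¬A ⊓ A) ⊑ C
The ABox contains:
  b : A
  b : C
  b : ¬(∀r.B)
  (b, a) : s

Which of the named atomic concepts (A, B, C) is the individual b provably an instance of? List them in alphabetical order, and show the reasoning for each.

{A, B, C}

1. b : A?  L(b) = {A, C, ¬(∀r.B)} ∪ {¬A}
   clash {A, ¬A} at b — b ∈ A
2. b : B?  L(b) = {A, C, ¬(∀r.B)} ∪ {¬B}
   clash {A, ¬A} at b — b ∈ B
3. b : C?  L(b) = {A, C, ¬(∀r.B)} ∪ {¬C}
   clash {C, ¬C} at b — b ∈ C
4. Entailed for b: {A, B, C}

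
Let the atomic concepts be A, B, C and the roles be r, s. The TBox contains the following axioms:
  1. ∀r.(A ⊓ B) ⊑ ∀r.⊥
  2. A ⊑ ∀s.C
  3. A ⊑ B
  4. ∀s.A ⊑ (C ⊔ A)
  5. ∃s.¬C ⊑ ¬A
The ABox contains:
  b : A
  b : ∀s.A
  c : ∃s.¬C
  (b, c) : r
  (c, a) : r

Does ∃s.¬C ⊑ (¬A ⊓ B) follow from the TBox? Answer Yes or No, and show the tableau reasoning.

No

1. ∃s.¬C ⊑ (¬A ⊓ B)  ⇔  (∃s.¬C ⊓ (A ⊔ ¬B)) unsat w.r.t. T
   apply at x₀: ∃s.¬C⊑¬A
   open: L(x₀) ⊇ {¬A, ¬B, ∃r.(¬A ⊔ ¬B), ∃s.¬A, ∃s.¬C} (+ ∃-successors)
2. Hence ∃s.¬C ⊑ (¬A ⊓ B): not entailed.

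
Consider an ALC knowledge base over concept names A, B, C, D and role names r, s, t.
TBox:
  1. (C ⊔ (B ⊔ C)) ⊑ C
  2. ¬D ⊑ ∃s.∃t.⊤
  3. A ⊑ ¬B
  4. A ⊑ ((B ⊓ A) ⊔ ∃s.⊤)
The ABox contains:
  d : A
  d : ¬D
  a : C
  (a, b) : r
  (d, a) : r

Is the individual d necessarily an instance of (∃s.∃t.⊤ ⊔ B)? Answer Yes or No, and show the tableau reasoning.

Yes

1. d : (∃s.∃t.⊤ ⊔ B)?  L(d) = {A, ¬D} ∪ {(∀s.∀t.⊥ ⊓ ¬B)}
   clash ⊥ at an ∃-successor — d ∈ (∃s.∃t.⊤ ⊔ B)
2. Hence d : (∃s.∃t.⊤ ⊔ B): entailed.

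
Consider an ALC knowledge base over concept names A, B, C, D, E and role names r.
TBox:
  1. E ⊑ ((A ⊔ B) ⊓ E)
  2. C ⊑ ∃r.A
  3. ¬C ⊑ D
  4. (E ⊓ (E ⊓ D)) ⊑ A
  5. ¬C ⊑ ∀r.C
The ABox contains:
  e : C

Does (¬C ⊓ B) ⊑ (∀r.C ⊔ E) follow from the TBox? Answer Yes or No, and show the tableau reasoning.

Yes

1. (¬C ⊓ B) ⊑ (∀r.C ⊔ E)  ⇔  ((¬C ⊓ B) ⊓ (∃r.¬C ⊓ ¬E)) unsat w.r.t. T
   all branches close; clash {C, ¬C} at an ∃-successor
2. Hence (¬C ⊓ B) ⊑ (∀r.C ⊔ E): entailed.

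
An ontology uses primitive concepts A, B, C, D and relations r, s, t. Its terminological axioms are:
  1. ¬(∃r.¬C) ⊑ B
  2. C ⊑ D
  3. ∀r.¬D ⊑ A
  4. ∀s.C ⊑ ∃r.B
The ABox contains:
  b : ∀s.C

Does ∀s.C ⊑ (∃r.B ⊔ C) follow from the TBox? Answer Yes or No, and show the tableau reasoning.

Yes

1. ∀s.C ⊑ (∃r.B ⊔ C)  ⇔  (∀s.C ⊓ (∀r.¬B ⊓ ¬C)) unsat w.r.t. T
   all branches close; clash {B, ¬B} at an ∃-successor
2. Hence ∀s.C ⊑ (∃r.B ⊔ C): entailed.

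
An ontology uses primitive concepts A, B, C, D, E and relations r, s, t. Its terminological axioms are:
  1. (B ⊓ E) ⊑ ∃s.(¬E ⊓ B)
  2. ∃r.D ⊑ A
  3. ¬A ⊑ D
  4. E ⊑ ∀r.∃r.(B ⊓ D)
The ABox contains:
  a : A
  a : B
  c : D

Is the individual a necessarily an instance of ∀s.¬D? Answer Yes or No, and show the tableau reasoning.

1. a : ∀s.¬D?  L(a) = {A, B} ∪ {∃s.D}
   open: L(a) ⊇ {A, B, ¬E, ∃s.D} (+ ∃-successors) — a ∉ ∀s.¬D possible
2. Hence a : ∀s.¬D: not entailed.

No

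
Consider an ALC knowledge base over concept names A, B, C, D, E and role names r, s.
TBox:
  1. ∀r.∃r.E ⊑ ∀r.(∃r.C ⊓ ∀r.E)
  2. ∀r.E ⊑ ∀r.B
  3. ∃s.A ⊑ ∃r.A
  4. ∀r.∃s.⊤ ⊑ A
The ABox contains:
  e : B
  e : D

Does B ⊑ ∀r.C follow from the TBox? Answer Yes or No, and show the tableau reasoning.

No

1. B ⊑ ∀r.C  ⇔  (B ⊓ ∃r.¬C) unsat w.r.t. T
   open: L(x₀) ⊇ {B, ∀s.¬A, ∃r.¬C, ∃r.¬E, ∃r.∀r.¬E, …} (+ ∃-successors)
2. Hence B ⊑ ∀r.C: not entailed.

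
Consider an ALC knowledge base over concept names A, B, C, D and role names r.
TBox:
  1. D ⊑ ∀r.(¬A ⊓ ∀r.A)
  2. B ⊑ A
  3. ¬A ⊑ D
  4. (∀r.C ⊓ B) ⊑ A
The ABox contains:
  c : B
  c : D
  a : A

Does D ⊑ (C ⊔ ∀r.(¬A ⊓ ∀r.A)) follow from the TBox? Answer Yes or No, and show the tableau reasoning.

1. D ⊑ (C ⊔ ∀r.(¬A ⊓ ∀r.A))  ⇔  (D ⊓ (¬C ⊓ ∃r.(A ⊔ ∃r.¬A))) unsat w.r.t. T
   all branches close; clash {A, ¬A} at an ∃-successor
2. Hence D ⊑ (C ⊔ ∀r.(¬A ⊓ ∀r.A)): entailed.

Yes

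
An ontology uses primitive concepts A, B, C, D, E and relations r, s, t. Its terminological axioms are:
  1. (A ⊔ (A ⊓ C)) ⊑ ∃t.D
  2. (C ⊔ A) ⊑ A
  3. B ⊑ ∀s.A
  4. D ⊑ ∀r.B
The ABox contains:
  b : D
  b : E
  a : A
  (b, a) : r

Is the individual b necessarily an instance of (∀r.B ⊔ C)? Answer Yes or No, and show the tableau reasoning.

Yes

1. b : (∀r.B ⊔ C)?  L(b) = {D, E} ∪ {(∃r.¬B ⊓ ¬C)}
   clash {B, ¬B} at an ∃-successor — b ∈ (∀r.B ⊔ C)
2. Hence b : (∀r.B ⊔ C): entailed.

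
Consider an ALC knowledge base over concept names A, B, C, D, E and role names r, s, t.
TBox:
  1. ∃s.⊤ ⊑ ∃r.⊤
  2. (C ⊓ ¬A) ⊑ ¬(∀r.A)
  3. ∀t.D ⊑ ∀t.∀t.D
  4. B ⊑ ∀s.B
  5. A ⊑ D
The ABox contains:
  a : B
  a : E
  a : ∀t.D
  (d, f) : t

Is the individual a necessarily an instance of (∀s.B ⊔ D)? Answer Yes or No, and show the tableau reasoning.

1. a : (∀s.B ⊔ D)?  L(a) = {B, E, ∀t.D} ∪ {(∃s.¬B ⊓ ¬D)}
   clash {D, ¬D} at a — a ∈ (∀s.B ⊔ D)
2. Hence a : (∀s.B ⊔ D): entailed.

Yes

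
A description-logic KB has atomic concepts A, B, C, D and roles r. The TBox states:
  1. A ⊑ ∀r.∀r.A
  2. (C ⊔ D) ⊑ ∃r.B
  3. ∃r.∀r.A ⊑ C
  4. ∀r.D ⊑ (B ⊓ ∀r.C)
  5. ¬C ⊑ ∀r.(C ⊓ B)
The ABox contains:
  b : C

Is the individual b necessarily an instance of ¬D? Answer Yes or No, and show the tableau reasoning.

No

1. b : ¬D?  L(b) = {C} ∪ {D}
   open: L(b) ⊇ {C, D, ¬A, ∃r.B, ∃r.¬D} (+ ∃-successors) — b ∉ ¬D possible
2. Hence b : ¬D: not entailed.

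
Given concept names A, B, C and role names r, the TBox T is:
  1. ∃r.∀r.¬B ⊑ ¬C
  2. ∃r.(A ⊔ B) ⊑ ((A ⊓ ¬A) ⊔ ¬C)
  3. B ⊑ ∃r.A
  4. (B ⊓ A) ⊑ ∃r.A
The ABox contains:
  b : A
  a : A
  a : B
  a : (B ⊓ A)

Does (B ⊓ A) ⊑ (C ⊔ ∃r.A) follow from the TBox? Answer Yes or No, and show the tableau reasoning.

1. (B ⊓ A) ⊑ (C ⊔ ∃r.A)  ⇔  ((B ⊓ A) ⊓ (¬C ⊓ ∀r.¬A)) unsat w.r.t. T
   all branches close; clash {A, ¬A} at an ∃-successor
2. Hence (B ⊓ A) ⊑ (C ⊔ ∃r.A): entailed.

Yes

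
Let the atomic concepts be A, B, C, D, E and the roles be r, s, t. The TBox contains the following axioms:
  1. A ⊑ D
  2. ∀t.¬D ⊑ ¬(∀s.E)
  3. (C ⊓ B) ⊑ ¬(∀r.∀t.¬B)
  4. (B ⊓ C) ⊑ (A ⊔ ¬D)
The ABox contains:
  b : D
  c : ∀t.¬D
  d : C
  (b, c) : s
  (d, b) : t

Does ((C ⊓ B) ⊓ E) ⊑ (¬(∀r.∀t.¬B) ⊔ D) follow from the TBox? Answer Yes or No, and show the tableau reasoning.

Yes

1. ((C ⊓ B) ⊓ E) ⊑ (¬(∀r.∀t.¬B) ⊔ D)  ⇔  (((C ⊓ B) ⊓ E) ⊓ (∀r.∀t.¬B ⊓ ¬D)) unsat w.r.t. T
   all branches close; clash {D, ¬D} at x₀
2. Hence ((C ⊓ B) ⊓ E) ⊑ (¬(∀r.∀t.¬B) ⊔ D): entailed.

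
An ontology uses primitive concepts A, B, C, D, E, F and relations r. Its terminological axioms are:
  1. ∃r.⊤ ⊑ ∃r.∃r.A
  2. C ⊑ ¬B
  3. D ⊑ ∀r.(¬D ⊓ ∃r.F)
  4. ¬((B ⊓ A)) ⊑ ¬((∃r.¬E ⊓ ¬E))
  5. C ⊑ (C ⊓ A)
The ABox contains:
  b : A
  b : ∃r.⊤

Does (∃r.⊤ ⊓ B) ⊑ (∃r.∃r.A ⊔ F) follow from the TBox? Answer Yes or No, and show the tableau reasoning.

1. (∃r.⊤ ⊓ B) ⊑ (∃r.∃r.A ⊔ F)  ⇔  ((∃r.⊤ ⊓ B) ⊓ (∀r.∀r.¬A ⊓ ¬F)) unsat w.r.t. T
   all branches close; clash {B, ¬B} at x₀
2. Hence (∃r.⊤ ⊓ B) ⊑ (∃r.∃r.A ⊔ F): entailed.

Yes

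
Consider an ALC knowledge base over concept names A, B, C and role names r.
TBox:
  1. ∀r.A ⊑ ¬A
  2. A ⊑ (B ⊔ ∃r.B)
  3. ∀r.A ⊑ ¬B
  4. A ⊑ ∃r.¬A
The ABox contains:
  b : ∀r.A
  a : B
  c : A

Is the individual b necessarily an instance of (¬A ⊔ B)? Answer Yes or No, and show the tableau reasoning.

Yes

1. b : (¬A ⊔ B)?  L(b) = {∀r.A} ∪ {(A ⊓ ¬B)}
   clash {A, ¬A} at an ∃-successor — b ∈ (¬A ⊔ B)
2. Hence b : (¬A ⊔ B): entailed.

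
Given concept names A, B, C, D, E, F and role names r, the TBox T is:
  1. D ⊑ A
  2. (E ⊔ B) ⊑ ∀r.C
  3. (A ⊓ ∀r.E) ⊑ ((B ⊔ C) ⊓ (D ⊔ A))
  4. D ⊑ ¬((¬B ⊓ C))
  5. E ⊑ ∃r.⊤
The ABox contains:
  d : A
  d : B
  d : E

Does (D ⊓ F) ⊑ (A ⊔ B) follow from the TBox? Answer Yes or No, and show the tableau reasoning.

1. (D ⊓ F) ⊑ (A ⊔ B)  ⇔  ((D ⊓ F) ⊓ (¬A ⊓ ¬B)) unsat w.r.t. T
   all branches close; clash {A, ¬A} at x₀
2. Hence (D ⊓ F) ⊑ (A ⊔ B): entailed.

Yes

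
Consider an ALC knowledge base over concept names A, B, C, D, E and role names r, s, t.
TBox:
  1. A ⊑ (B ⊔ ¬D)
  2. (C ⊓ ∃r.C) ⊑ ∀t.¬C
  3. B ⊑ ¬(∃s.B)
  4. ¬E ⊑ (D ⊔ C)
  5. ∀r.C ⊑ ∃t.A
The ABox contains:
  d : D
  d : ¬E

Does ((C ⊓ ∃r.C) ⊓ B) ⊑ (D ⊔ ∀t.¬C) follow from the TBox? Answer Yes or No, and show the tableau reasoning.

1. ((C ⊓ ∃r.C) ⊓ B) ⊑ (D ⊔ ∀t.¬C)  ⇔  (((C ⊓ ∃r.C) ⊓ B) ⊓ (¬D ⊓ ∃t.C)) unsat w.r.t. T
   all branches close; clash {C, ¬C} at an ∃-successor
2. Hence ((C ⊓ ∃r.C) ⊓ B) ⊑ (D ⊔ ∀t.¬C): entailed.

Yes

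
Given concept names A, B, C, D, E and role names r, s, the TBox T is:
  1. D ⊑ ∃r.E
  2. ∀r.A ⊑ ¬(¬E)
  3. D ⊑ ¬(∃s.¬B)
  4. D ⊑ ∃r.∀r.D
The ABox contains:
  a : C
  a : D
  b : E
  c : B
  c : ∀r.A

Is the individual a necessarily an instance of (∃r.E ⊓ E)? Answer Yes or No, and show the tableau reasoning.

No

1. a : (∃r.E ⊓ E)?  L(a) = {C, D} ∪ {(∀r.¬E ⊔ ¬E)}
   apply at a: D⊑∃r.E; D⊑¬(∃s.¬B); D⊑∃r.∀r.D
   open: L(a) ⊇ {C, D, ¬E, ∀s.B, ∃r.E, …} (+ ∃-successors) — a ∉ (∃r.E ⊓ E) possible
2. Hence a : (∃r.E ⊓ E): not entailed.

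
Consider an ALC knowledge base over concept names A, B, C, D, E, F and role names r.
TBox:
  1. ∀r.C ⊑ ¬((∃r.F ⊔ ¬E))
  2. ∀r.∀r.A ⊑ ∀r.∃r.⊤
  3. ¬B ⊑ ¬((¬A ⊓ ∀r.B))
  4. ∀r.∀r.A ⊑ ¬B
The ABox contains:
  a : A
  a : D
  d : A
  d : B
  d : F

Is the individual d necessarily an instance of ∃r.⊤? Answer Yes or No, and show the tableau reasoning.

1. d : ∃r.⊤?  L(d) = {A, B, F} ∪ {∀r.⊥}
   clash {B, ¬B} at d — d ∈ ∃r.⊤
2. Hence d : ∃r.⊤: entailed.

Yes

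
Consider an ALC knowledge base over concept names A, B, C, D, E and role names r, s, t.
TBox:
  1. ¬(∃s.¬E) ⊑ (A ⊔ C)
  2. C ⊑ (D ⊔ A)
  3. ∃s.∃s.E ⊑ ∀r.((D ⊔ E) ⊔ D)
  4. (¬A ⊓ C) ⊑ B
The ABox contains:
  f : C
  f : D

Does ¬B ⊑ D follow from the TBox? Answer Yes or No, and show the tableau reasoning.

No

1. ¬B ⊑ D  ⇔  (¬B ⊓ ¬D) unsat w.r.t. T
   open: L(x₀) ⊇ {¬B, ¬C, ¬D, ∀s.∀s.¬E, ∃s.¬E} (+ ∃-successors)
2. Hence ¬B ⊑ D: not entailed.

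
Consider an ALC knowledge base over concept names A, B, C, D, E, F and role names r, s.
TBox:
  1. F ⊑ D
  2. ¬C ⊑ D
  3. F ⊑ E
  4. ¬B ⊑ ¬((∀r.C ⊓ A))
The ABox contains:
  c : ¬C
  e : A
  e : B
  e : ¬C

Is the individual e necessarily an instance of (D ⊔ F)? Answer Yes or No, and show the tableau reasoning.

1. e : (D ⊔ F)?  L(e) = {A, B, ¬C} ∪ {(¬D ⊓ ¬F)}
   clash {D, ¬D} at e — e ∈ (D ⊔ F)
2. Hence e : (D ⊔ F): entailed.

Yes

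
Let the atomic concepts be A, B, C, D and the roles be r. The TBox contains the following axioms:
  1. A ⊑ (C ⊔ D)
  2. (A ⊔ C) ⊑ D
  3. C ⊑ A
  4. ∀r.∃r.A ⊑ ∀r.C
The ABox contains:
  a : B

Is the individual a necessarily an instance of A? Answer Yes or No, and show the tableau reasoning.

1. a : A?  L(a) = {B} ∪ {¬A}
   open: L(a) ⊇ {B, ¬A, ¬C, ∃r.∀r.¬A} (+ ∃-successors) — a ∉ A possible
2. Hence a : A: not entailed.

No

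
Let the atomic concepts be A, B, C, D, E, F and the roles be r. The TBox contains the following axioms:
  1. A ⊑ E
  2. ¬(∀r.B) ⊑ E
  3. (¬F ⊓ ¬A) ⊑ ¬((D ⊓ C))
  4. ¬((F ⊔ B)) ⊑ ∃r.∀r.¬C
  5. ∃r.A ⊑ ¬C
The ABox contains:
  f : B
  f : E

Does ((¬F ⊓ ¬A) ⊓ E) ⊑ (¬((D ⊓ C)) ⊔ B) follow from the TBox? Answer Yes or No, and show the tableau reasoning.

Yes

1. ((¬F ⊓ ¬A) ⊓ E) ⊑ (¬((D ⊓ C)) ⊔ B)  ⇔  (((¬F ⊓ ¬A) ⊓ E) ⊓ ((D ⊓ C) ⊓ ¬B)) unsat w.r.t. T
   all branches close; clash {C, ¬C} at x₀
2. Hence ((¬F ⊓ ¬A) ⊓ E) ⊑ (¬((D ⊓ C)) ⊔ B): entailed.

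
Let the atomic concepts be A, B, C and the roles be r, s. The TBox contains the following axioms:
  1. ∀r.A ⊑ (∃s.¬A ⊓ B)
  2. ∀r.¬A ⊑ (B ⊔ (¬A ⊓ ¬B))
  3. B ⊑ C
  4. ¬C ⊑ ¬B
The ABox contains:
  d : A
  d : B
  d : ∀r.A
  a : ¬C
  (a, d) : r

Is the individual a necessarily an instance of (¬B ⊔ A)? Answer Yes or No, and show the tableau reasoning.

1. a : (¬B ⊔ A)?  L(a) = {¬C} ∪ {(B ⊓ ¬A)}
   clash {B, ¬B} at a — a ∈ (¬B ⊔ A)
2. Hence a : (¬B ⊔ A): entailed.

Yes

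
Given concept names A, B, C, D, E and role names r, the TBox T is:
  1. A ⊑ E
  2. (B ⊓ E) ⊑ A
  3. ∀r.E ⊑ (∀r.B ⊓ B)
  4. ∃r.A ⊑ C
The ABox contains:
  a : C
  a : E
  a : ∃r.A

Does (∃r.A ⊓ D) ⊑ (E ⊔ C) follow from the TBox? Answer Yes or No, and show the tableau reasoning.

Yes

1. (∃r.A ⊓ D) ⊑ (E ⊔ C)  ⇔  ((∃r.A ⊓ D) ⊓ (¬E ⊓ ¬C)) unsat w.r.t. T
   all branches close; clash {E, ¬E} at x₀
2. Hence (∃r.A ⊓ D) ⊑ (E ⊔ C): entailed.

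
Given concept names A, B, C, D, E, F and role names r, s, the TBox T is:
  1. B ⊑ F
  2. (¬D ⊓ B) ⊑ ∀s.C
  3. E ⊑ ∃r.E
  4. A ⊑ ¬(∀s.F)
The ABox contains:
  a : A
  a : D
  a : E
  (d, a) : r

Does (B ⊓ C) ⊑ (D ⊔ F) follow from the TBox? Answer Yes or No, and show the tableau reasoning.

1. (B ⊓ C) ⊑ (D ⊔ F)  ⇔  ((B ⊓ C) ⊓ (¬D ⊓ ¬F)) unsat w.r.t. T
   all branches close; clash {F, ¬F} at x₀
2. Hence (B ⊓ C) ⊑ (D ⊔ F): entailed.

Yes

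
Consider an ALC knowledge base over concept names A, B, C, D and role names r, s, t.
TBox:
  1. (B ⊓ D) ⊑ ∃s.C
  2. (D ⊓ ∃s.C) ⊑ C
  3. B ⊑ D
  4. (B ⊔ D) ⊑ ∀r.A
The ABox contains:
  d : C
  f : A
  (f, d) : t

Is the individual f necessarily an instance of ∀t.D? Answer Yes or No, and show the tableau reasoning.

No

1. f : ∀t.D?  L(f) = {A} ∪ {∃t.¬D}
   open: L(f) ⊇ {A, ¬B, ¬D, ∃t.¬D} (+ ∃-successors) — f ∉ ∀t.D possible
2. Hence f : ∀t.D: not entailed.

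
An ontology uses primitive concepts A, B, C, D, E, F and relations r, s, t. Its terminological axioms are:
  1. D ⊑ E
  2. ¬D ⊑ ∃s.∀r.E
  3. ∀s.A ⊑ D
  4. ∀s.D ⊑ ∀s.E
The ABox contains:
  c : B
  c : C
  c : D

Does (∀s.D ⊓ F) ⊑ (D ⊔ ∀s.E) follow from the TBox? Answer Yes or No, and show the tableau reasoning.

Yes

1. (∀s.D ⊓ F) ⊑ (D ⊔ ∀s.E)  ⇔  ((∀s.D ⊓ F) ⊓ (¬D ⊓ ∃s.¬E)) unsat w.r.t. T
   all branches close; clash {D, ¬D} at x₀
2. Hence (∀s.D ⊓ F) ⊑ (D ⊔ ∀s.E): entailed.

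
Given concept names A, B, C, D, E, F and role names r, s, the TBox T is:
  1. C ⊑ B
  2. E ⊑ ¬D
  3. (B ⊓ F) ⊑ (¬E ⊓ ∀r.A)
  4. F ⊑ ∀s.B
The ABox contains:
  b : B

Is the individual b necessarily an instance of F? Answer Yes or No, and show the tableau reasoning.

1. b : F?  L(b) = {B} ∪ {¬F}
   open: L(b) ⊇ {B, ¬E, ¬F} — b ∉ F possible
2. Hence b : F: not entailed.

No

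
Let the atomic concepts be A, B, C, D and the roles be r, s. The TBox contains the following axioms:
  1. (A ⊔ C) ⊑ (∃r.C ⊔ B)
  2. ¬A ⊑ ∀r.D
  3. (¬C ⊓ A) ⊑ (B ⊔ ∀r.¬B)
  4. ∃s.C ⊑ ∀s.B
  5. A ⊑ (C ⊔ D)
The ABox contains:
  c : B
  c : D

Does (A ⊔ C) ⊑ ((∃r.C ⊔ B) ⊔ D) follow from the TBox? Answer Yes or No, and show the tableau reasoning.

Yes

1. (A ⊔ C) ⊑ ((∃r.C ⊔ B) ⊔ D)  ⇔  ((A ⊔ C) ⊓ ((∀r.¬C ⊓ ¬B) ⊓ ¬D)) unsat w.r.t. T
   all branches close; clash {B, ¬B} at x₀
2. Hence (A ⊔ C) ⊑ ((∃r.C ⊔ B) ⊔ D): entailed.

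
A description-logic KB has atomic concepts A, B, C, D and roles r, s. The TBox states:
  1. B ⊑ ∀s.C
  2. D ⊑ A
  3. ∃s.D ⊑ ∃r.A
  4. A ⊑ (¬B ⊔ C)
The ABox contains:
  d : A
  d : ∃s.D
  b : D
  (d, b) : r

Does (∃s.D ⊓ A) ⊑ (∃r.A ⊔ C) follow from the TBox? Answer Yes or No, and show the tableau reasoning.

Yes

1. (∃s.D ⊓ A) ⊑ (∃r.A ⊔ C)  ⇔  ((∃s.D ⊓ A) ⊓ (∀r.¬A ⊓ ¬C)) unsat w.r.t. T
   all branches close; clash {C, ¬C} at x₀
2. Hence (∃s.D ⊓ A) ⊑ (∃r.A ⊔ C): entailed.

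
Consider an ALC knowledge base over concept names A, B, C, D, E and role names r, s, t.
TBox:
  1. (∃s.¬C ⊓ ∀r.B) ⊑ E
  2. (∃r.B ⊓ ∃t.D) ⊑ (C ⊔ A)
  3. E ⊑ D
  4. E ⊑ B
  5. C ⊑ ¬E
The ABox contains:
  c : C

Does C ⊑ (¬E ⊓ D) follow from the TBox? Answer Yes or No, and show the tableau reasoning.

No

1. C ⊑ (¬E ⊓ D)  ⇔  (C ⊓ (E ⊔ ¬D)) unsat w.r.t. T
   apply at x₀: C⊑¬E
   open: L(x₀) ⊇ {C, ¬D, ¬E, ∀r.¬B, ∀s.C}
2. Hence C ⊑ (¬E ⊓ D): not entailed.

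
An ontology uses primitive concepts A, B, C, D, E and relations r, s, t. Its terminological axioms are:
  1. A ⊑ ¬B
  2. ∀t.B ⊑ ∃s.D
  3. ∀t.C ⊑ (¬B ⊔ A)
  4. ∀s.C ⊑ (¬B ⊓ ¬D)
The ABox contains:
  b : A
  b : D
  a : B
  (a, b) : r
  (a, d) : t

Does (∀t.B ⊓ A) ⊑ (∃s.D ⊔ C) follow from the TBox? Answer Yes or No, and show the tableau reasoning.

1. (∀t.B ⊓ A) ⊑ (∃s.D ⊔ C)  ⇔  ((∀t.B ⊓ A) ⊓ (∀s.¬D ⊓ ¬C)) unsat w.r.t. T
   all branches close; clash {D, ¬D} at an ∃-successor
2. Hence (∀t.B ⊓ A) ⊑ (∃s.D ⊔ C): entailed.

Yes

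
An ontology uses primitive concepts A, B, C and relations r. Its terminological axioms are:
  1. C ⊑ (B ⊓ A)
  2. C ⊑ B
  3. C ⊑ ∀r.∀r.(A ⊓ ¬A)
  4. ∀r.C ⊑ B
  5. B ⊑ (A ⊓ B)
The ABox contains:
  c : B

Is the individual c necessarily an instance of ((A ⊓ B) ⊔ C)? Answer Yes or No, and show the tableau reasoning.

Yes

1. c : ((A ⊓ B) ⊔ C)?  L(c) = {B} ∪ {((¬A ⊔ ¬B) ⊓ ¬C)}
   clash {B, ¬B} at c — c ∈ ((A ⊓ B) ⊔ C)
2. Hence c : ((A ⊓ B) ⊔ C): entailed.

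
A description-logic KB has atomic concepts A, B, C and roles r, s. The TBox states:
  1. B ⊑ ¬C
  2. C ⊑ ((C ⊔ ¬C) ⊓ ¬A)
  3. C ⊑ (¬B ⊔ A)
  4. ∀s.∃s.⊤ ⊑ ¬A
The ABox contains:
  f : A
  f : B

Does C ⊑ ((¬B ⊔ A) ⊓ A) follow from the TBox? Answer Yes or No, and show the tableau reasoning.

1. C ⊑ ((¬B ⊔ A) ⊓ A)  ⇔  (C ⊓ ((B ⊓ ¬A) ⊔ ¬A)) unsat w.r.t. T
   apply at x₀: C⊑((C ⊔ ¬C) ⊓ ¬A); C⊑(¬B ⊔ A)
   open: L(x₀) ⊇ {C, ¬A, ¬B}
2. Hence C ⊑ ((¬B ⊔ A) ⊓ A): not entailed.

No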